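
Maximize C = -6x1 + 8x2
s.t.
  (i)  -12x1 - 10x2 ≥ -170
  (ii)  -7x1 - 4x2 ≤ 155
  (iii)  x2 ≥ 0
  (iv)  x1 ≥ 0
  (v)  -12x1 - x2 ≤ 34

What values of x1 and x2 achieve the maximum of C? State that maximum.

Corner points and C = -6x1 + 8x2:
  (85/6, 0) → C = -85
  (0, 17) → C = 136
  (0, 0) → C = 0

The optimum lies where -12x1 - 10x2 = -170 and x1 = 0.
Solving simultaneously gives x1 = 0, x2 = 17.

x1 = 0, x2 = 17, maximum C = 136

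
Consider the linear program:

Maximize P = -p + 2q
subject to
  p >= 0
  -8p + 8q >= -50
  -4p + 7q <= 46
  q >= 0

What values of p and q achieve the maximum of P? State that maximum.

Feasible corners and P = -p + 2q:
  (0, 46/7) → P = 92/7
  (0, 0) → P = 0
  (359/12, 71/3) → P = 209/12
  (25/4, 0) → P = -25/4

At the optimal vertex, -8p + 8q = -50 and -4p + 7q = 46.
Solving simultaneously gives p = 359/12, q = 71/3.

p = 359/12, q = 71/3, maximum P = 209/12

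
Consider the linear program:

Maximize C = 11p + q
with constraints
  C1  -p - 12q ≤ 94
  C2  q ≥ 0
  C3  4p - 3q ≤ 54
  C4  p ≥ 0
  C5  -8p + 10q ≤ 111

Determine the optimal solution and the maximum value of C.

p = 873/16, q = 219/4, maximum C = 10479/16

Extreme points and C = 11p + q:
  (27/2, 0) → C = 297/2
  (0, 0) → C = 0
  (873/16, 219/4) → C = 10479/16
  (0, 111/10) → C = 111/10

The binding constraints are 4p - 3q = 54 and -8p + 10q = 111.
Solving simultaneously gives p = 873/16, q = 219/4.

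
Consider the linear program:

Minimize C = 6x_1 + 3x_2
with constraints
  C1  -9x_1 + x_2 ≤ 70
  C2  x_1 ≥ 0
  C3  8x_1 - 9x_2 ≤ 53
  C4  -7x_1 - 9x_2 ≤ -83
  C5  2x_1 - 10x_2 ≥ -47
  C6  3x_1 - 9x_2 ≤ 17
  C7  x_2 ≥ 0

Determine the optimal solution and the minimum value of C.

x_1 = 37/8, x_2 = 45/8, minimum C = 357/8

Feasible corners and C = 6x_1 + 3x_2:
  (136/15, 293/135) → C = 2741/45
  (953/62, 241/31) → C = 3582/31
  (37/8, 45/8) → C = 357/8

At the optimal vertex, -7x_1 - 9x_2 = -83 and 2x_1 - 10x_2 = -47.
Solving simultaneously gives x_1 = 37/8, x_2 = 45/8.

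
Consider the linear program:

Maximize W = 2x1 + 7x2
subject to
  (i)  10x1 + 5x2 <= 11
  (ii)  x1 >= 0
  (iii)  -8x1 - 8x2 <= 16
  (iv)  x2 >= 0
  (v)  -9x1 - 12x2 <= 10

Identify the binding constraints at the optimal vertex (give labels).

Corner points and W = 2x1 + 7x2:
  (0, 11/5) → W = 77/5
  (11/10, 0) → W = 11/5
  (0, 0) → W = 0

The maximum is at (0, 11/5). Substituting into each constraint, equality holds for (i) and (ii); the remaining constraints have slack.

(i) and (ii)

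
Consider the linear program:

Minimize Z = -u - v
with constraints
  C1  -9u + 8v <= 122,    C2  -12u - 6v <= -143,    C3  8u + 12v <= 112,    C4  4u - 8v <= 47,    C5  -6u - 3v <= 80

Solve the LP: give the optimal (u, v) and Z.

The optimum lies where 8u + 12v = 112 and 4u - 8v = 47.
Solving simultaneously gives u = 365/28, v = 9/14.

u = 365/28, v = 9/14, minimum Z = -383/28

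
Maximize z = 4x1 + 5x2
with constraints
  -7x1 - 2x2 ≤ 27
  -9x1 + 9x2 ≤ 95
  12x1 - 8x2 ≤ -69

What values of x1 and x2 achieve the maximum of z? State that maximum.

Extreme points and z = 4x1 + 5x2:
  (-433/81, 422/81) → z = 14/3
  (-177/40, 159/80) → z = -621/80
  (139/36, 173/12) → z = 3151/36

The optimum lies where -9x1 + 9x2 = 95 and 12x1 - 8x2 = -69.
Solving simultaneously gives x1 = 139/36, x2 = 173/12.

x1 = 139/36, x2 = 173/12, maximum z = 3151/36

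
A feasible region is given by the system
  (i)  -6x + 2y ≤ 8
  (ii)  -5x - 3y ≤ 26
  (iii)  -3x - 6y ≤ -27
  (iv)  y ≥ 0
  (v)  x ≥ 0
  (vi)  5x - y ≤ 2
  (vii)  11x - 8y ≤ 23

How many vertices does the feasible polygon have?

Pairwise boundary intersections that survive every other constraint:
  (1/7, 31/7)
  (3, 13)
  (13/11, 43/11)

3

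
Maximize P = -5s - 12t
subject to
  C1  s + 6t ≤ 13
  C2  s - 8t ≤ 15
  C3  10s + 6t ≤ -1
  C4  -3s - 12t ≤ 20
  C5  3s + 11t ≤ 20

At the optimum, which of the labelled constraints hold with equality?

C1 and C4

Feasible corners and P = -5s - 12t:
  (-46, 59/6) → P = 112
  (-23/7, 19/7) → P = -113/7
  (41/43, -151/86) → P = 701/43
  (5/9, -65/36) → P = 170/9
  (-131/92, 203/92) → P = -1781/92

The maximum is at (-46, 59/6). Substituting into each constraint, equality holds for C1 and C4; the remaining constraints have slack.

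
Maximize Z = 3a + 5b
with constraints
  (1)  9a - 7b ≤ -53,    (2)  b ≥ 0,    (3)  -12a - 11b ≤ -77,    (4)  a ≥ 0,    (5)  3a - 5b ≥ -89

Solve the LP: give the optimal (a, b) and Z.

Corner points and Z = 3a + 5b:
  (0, 53/7) → Z = 265/7
  (179/12, 107/4) → Z = 357/2
  (0, 89/5) → Z = 89

a = 179/12, b = 107/4, maximum Z = 357/2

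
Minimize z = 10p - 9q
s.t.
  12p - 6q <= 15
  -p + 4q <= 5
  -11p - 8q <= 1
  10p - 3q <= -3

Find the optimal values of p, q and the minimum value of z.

Corner points and z = 10p - 9q:
  (-11/13, 27/26) → z = -463/26
  (3/37, 47/37) → z = -393/37
  (-27/113, 23/113) → z = -477/113

The binding constraints are -p + 4q = 5 and -11p - 8q = 1.
Solving simultaneously gives p = -11/13, q = 27/26.

p = -11/13, q = 27/26, minimum z = -463/26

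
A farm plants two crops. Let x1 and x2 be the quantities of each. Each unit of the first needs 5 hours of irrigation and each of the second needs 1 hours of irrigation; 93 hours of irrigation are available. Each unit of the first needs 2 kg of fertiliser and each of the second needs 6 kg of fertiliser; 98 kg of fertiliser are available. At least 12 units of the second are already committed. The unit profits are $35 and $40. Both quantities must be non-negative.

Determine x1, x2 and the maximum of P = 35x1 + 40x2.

Vertices and P = 35x1 + 40x2:
  (0, 49/3) → P = 1960/3
  (0, 12) → P = 480
  (13, 12) → P = 935

x1 = 13, x2 = 12, maximum P = 935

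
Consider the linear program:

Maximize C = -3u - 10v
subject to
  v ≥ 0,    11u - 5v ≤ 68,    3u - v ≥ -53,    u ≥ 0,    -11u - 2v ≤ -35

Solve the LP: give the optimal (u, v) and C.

Vertices and C = -3u - 10v:
  (68/11, 0) → C = -204/11
  (35/11, 0) → C = -105/11
  (0, 53) → C = -530
  (0, 35/2) → C = -175
The feasible region is unbounded (it extends along (5, 11), (1, 3)), but C strictly decreases along every unbounded feasible direction, so there is no improving ray and the maximum is attained at a vertex.

u = 35/11, v = 0, maximum C = -105/11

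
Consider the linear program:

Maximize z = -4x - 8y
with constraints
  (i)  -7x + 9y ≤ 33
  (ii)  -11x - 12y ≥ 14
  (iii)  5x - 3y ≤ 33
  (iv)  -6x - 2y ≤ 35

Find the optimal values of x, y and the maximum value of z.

Extreme points and z = -4x - 8y:
  (-174/61, 265/183) → z = -32/183
  (-381/68, -47/68) → z = 475/17
  (118/31, -433/93) → z = 2048/93
  (-39/28, -373/28) → z = 785/7

The binding constraints are 5x - 3y = 33 and -6x - 2y = 35.
Solving simultaneously gives x = -39/28, y = -373/28.

x = -39/28, y = -373/28, maximum z = 785/7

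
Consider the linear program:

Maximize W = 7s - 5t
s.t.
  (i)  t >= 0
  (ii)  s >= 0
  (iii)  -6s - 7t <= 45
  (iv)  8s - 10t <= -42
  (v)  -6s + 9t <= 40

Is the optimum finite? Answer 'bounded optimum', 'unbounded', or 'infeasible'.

bounded optimum

Feasible corners and W = 7s - 5t:
  (0, 21/5) → W = -21
  (0, 40/9) → W = -200/9
  (11/6, 17/3) → W = -31/2
The feasible region has finitely many vertices and no improving ray; the maximum is -31/2 at (11/6, 17/3).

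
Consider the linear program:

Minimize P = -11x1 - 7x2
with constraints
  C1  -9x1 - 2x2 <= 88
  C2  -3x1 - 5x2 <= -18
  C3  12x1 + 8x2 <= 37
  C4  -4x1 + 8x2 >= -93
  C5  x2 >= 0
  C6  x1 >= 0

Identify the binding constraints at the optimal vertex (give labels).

Extreme points and P = -11x1 - 7x2:
  (41/36, 35/12) → P = -593/18
  (0, 18/5) → P = -126/5
  (0, 37/8) → P = -259/8

The minimum is at (41/36, 35/12). Substituting into each constraint, equality holds for C2 and C3; the remaining constraints have slack.

C2 and C3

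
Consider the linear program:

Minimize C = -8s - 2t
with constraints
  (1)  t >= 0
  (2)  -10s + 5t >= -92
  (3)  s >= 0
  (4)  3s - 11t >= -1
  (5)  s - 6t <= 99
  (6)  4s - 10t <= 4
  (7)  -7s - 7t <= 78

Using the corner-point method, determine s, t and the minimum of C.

Corner points and C = -8s - 2t:
  (0, 0) → C = 0
  (1, 0) → C = -8
  (0, 1/11) → C = -2/11
  (27/7, 8/7) → C = -232/7

The optimum lies where 3s - 11t = -1 and 4s - 10t = 4.
Solving simultaneously gives s = 27/7, t = 8/7.

s = 27/7, t = 8/7, minimum C = -232/7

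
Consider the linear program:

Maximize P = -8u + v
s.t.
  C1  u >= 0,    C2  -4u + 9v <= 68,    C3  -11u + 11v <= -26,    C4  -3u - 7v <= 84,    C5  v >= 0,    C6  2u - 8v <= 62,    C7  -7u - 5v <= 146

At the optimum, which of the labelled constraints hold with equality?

C3 and C5

Vertices and P = -8u + v:
  (982/55, 852/55) → P = -7004/55
  (26/11, 0) → P = -208/11
  (31, 0) → P = -248
The feasible region is unbounded (it extends along (4, 1), (9, 4)), but P strictly decreases along every unbounded feasible direction, so there is no improving ray and the maximum is attained at a vertex.

The maximum is at (26/11, 0). Substituting into each constraint, equality holds for C3 and C5; the remaining constraints have slack.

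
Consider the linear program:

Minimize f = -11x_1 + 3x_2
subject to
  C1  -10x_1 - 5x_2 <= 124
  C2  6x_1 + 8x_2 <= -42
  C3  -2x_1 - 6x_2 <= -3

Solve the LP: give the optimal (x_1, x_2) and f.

x_1 = -69/5, x_2 = 51/10, minimum f = 1671/10

Vertices and f = -11x_1 + 3x_2:
  (-391/25, 162/25) → f = 4787/25
  (-759/50, 139/25) → f = 9183/50
  (-69/5, 51/10) → f = 1671/10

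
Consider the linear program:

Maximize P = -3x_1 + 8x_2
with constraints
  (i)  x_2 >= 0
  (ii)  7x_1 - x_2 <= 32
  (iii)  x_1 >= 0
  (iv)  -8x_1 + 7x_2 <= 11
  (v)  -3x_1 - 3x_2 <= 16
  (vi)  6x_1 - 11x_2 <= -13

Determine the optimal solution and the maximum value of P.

The binding constraints are 7x_1 - x_2 = 32 and -8x_1 + 7x_2 = 11.
Solving simultaneously gives x_1 = 235/41, x_2 = 333/41.

x_1 = 235/41, x_2 = 333/41, maximum P = 1959/41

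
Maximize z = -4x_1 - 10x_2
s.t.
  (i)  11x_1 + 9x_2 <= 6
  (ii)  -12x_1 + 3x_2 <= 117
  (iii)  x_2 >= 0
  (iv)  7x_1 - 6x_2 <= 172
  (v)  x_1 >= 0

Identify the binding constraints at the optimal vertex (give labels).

(iii) and (v)

Corner points and z = -4x_1 - 10x_2:
  (6/11, 0) → z = -24/11
  (0, 2/3) → z = -20/3
  (0, 0) → z = 0

The maximum is at (0, 0). Substituting into each constraint, equality holds for (iii) and (v); the remaining constraints have slack.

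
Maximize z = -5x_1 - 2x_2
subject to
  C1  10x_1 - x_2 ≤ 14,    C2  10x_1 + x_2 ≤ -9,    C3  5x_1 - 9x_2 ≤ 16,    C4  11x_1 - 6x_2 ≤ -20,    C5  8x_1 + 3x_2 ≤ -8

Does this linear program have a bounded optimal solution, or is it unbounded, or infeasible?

unbounded

From the feasible point (-4, -4), moving in the direction (-9, -5) keeps every constraint satisfied while z increases without bound.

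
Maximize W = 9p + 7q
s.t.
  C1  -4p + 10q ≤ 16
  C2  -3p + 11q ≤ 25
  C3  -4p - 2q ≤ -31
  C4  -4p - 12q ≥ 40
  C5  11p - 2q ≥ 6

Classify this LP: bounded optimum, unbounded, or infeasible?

unbounded

From the feasible point (113/10, -71/10), moving in the direction (12, -4) keeps every constraint satisfied while W increases without bound.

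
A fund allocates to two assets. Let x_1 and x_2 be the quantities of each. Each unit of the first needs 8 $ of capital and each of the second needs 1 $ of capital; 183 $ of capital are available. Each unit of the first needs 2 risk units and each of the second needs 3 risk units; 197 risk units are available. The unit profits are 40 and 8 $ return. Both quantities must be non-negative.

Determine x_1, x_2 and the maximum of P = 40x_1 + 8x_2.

Corner points and P = 40x_1 + 8x_2:
  (0, 0) → P = 0
  (0, 197/3) → P = 1576/3
  (183/8, 0) → P = 915
  (16, 55) → P = 1080

x_1 = 16, x_2 = 55, maximum P = 1080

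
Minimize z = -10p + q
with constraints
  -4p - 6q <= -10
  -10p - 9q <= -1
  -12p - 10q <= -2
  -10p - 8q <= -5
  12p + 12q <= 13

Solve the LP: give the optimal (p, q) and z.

Vertices and z = -10p + q:
  (-25/14, 20/7) → z = 145/7
  (-7/4, 17/6) → z = 61/3
  (-11/6, 35/12) → z = 85/4

The binding constraints are -4p - 6q = -10 and 12p + 12q = 13.
Solving simultaneously gives p = -7/4, q = 17/6.

p = -7/4, q = 17/6, minimum z = 61/3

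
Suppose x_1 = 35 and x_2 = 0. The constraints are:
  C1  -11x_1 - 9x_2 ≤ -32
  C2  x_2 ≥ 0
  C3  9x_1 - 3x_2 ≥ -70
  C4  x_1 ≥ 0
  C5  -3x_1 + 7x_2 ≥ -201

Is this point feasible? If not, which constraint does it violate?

C1: -385 ≤ -32 ✓
C2: 0 ≥ 0 ✓
C3: 315 ≥ -70 ✓
C4: 35 ≥ 0 ✓
C5: -105 ≥ -201 ✓

feasible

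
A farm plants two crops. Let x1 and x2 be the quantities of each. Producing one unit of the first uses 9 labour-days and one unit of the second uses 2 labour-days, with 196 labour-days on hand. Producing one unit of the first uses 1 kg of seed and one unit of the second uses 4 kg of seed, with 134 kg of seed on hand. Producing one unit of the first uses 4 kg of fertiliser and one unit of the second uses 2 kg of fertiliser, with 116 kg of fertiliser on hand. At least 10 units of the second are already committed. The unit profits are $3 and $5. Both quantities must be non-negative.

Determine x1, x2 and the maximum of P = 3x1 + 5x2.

Extreme points and P = 3x1 + 5x2:
  (0, 67/2) → P = 335/2
  (0, 10) → P = 50
  (16, 26) → P = 178
  (176/9, 10) → P = 326/3
  (14, 30) → P = 192

At the optimal vertex, x1 + 4x2 = 134 and 4x1 + 2x2 = 116.
Solving simultaneously gives x1 = 14, x2 = 30.

x1 = 14, x2 = 30, maximum P = 192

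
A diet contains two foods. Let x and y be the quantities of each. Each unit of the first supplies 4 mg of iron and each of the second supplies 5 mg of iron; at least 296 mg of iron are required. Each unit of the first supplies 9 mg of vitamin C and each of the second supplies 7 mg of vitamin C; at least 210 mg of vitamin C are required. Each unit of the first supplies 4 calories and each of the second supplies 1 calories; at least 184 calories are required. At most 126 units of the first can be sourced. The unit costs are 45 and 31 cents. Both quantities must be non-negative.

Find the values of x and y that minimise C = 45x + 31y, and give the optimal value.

Corner points and C = 45x + 31y:
  (0, 184) → C = 5704
  (74, 0) → C = 3330
  (126, 0) → C = 5670
  (39, 28) → C = 2623
The feasible region is unbounded (it extends along (0, 1)), but C strictly increases along every unbounded feasible direction, so there is no improving ray and the minimum is attained at a vertex.

x = 39, y = 28, minimum C = 2623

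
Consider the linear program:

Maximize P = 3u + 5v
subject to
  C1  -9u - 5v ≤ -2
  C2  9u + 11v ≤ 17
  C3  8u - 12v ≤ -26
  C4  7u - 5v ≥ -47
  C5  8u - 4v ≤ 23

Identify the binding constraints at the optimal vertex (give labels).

Feasible corners and P = 3u + 5v:
  (-7/6, 5/2) → P = 9
  (-53/74, 125/74) → P = 233/37
  (-41/98, 185/98) → P = 401/49

The maximum is at (-7/6, 5/2). Substituting into each constraint, equality holds for C1 and C2; the remaining constraints have slack.

C1 and C2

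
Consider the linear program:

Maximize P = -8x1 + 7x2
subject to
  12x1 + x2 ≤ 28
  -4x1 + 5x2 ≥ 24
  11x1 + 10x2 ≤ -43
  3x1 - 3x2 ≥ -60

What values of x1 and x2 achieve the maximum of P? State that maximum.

x1 = -76, x2 = -56, maximum P = 216

Feasible corners and P = -8x1 + 7x2:
  (-91/19, 92/95) → P = 4284/95
  (-76, -56) → P = 216
  (-81/7, 59/7) → P = 1061/7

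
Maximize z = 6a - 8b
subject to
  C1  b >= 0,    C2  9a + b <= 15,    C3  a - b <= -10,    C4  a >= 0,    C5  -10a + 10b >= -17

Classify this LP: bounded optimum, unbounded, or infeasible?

bounded optimum

Extreme points and z = 6a - 8b:
  (1/2, 21/2) → z = -81
  (0, 15) → z = -120
  (0, 10) → z = -80
The feasible region has finitely many vertices and no improving ray; the maximum is -80 at (0, 10).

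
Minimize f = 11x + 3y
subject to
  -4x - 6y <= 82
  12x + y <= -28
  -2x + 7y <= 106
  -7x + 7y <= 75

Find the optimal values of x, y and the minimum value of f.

Vertices and f = 11x + 3y:
  (-43/34, -218/17) → f = -1781/34
  (-512/35, -137/35) → f = -6043/35
  (-271/91, 704/91) → f = -869/91

x = -512/35, y = -137/35, minimum f = -6043/35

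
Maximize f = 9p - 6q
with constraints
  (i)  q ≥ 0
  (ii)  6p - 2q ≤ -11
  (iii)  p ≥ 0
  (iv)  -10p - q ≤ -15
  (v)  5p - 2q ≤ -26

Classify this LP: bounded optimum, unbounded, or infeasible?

bounded optimum

Extreme points and f = 9p - 6q:
  (15, 101/2) → f = -168
  (0, 15) → f = -90
  (4/25, 67/5) → f = -1974/25
The feasible region has finitely many vertices and no improving ray; the maximum is -1974/25 at (4/25, 67/5).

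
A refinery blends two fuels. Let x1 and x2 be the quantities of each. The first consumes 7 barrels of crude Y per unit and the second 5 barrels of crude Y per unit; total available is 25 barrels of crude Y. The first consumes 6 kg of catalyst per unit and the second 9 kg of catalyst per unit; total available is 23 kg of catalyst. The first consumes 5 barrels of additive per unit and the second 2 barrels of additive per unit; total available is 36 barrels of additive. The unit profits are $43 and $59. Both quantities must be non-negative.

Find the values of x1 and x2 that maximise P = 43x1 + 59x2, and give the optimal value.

x1 = 10/3, x2 = 1/3, maximum P = 163

Feasible corners and P = 43x1 + 59x2:
  (0, 0) → P = 0
  (0, 23/9) → P = 1357/9
  (25/7, 0) → P = 1075/7
  (10/3, 1/3) → P = 163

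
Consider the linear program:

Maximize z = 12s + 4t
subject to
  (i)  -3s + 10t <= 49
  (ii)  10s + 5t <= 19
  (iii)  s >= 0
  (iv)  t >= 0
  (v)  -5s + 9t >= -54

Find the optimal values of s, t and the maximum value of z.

s = 19/10, t = 0, maximum z = 114/5

Extreme points and z = 12s + 4t:
  (0, 19/5) → z = 76/5
  (19/10, 0) → z = 114/5
  (0, 0) → z = 0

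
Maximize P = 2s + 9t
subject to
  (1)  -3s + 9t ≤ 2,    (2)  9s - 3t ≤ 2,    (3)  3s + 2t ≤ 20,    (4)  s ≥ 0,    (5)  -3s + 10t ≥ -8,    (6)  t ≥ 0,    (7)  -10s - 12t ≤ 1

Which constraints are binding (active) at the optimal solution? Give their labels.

Feasible corners and P = 2s + 9t:
  (1/3, 1/3) → P = 11/3
  (0, 2/9) → P = 2
  (2/9, 0) → P = 4/9
  (0, 0) → P = 0

The maximum is at (1/3, 1/3). Substituting into each constraint, equality holds for (1) and (2); the remaining constraints have slack.

(1) and (2)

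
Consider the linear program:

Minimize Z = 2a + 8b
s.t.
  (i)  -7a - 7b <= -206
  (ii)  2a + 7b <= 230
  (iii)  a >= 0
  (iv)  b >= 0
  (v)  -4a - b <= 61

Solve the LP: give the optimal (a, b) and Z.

Corner points and Z = 2a + 8b:
  (0, 206/7) → Z = 1648/7
  (206/7, 0) → Z = 412/7
  (0, 230/7) → Z = 1840/7
  (115, 0) → Z = 230

At the optimal vertex, -7a - 7b = -206 and b = 0.
Solving simultaneously gives a = 206/7, b = 0.

a = 206/7, b = 0, minimum Z = 412/7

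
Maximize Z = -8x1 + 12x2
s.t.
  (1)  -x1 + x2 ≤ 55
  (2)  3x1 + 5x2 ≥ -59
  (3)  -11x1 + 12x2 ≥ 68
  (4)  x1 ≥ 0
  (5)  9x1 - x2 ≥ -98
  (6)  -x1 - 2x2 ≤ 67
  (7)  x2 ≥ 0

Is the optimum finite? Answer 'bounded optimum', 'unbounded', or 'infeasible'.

From the feasible point (0, 55), moving in the direction (1, 1) keeps every constraint satisfied while Z increases without bound.

unbounded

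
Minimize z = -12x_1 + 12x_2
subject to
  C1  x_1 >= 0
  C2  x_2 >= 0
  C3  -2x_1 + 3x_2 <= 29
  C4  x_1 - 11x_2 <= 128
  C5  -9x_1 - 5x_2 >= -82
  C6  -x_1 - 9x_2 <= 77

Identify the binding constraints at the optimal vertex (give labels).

C2 and C5

Extreme points and z = -12x_1 + 12x_2:
  (0, 0) → z = 0
  (0, 29/3) → z = 116
  (82/9, 0) → z = -328/3
  (101/37, 425/37) → z = 3888/37

The minimum is at (82/9, 0). Substituting into each constraint, equality holds for C2 and C5; the remaining constraints have slack.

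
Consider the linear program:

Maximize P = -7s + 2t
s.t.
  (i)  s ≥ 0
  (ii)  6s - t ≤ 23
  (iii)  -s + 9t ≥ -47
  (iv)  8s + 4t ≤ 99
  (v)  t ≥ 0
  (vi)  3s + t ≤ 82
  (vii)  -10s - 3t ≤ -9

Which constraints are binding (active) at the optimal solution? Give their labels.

Corner points and P = -7s + 2t:
  (0, 99/4) → P = 99/2
  (0, 3) → P = 6
  (191/32, 205/16) → P = -517/32
  (23/6, 0) → P = -161/6
  (9/10, 0) → P = -63/10

The maximum is at (0, 99/4). Substituting into each constraint, equality holds for (i) and (iv); the remaining constraints have slack.

(i) and (iv)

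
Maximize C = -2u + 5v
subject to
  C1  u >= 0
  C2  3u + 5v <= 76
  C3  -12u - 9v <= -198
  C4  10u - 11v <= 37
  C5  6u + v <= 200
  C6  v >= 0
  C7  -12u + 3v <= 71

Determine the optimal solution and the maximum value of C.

Vertices and C = -2u + 5v:
  (102/11, 106/11) → C = 326/11
  (1021/83, 649/83) → C = 1203/83
  (837/74, 256/37) → C = 443/37

The binding constraints are 3u + 5v = 76 and -12u - 9v = -198.
Solving simultaneously gives u = 102/11, v = 106/11.

u = 102/11, v = 106/11, maximum C = 326/11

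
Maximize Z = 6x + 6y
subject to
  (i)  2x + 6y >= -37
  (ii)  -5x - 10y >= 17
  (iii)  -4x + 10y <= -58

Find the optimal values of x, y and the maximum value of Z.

x = 134/5, y = -151/10, maximum Z = 351/5

Extreme points and Z = 6x + 6y:
  (134/5, -151/10) → Z = 351/5
  (-1/2, -6) → Z = -39
  (41/9, -179/45) → Z = 52/15

The optimum lies where 2x + 6y = -37 and -5x - 10y = 17.
Solving simultaneously gives x = 134/5, y = -151/10.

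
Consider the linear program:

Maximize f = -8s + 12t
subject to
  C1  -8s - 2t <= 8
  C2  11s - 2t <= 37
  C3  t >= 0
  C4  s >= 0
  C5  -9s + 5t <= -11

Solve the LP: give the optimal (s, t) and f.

Extreme points and f = -8s + 12t:
  (37/11, 0) → f = -296/11
  (163/37, 212/37) → f = 1240/37
  (11/9, 0) → f = -88/9

The optimum lies where 11s - 2t = 37 and -9s + 5t = -11.
Solving simultaneously gives s = 163/37, t = 212/37.

s = 163/37, t = 212/37, maximum f = 1240/37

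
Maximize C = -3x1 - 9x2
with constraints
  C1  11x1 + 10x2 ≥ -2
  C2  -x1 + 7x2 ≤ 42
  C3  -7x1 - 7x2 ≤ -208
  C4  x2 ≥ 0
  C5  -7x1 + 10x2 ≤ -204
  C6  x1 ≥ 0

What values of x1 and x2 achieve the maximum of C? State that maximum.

Extreme points and C = -3x1 - 9x2:
  (616/13, 166/13) → C = -3342/13
  (208/7, 0) → C = -624/7
  (3508/119, 4/17) → C = -10776/119
The feasible region is unbounded (it extends along (7, 1), (1, 0)), but C strictly decreases along every unbounded feasible direction, so there is no improving ray and the maximum is attained at a vertex.

x1 = 208/7, x2 = 0, maximum C = -624/7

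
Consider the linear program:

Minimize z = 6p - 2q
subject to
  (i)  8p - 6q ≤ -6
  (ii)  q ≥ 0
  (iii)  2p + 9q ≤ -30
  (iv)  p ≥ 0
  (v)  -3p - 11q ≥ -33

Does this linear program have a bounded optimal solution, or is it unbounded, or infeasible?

The boundaries 8p - 6q = -6 and p = 0 meet at (0, 1), but that point violates 2p + 9q ≤ -30. Every candidate vertex is excluded by some other constraint, so the feasible region is empty.

infeasible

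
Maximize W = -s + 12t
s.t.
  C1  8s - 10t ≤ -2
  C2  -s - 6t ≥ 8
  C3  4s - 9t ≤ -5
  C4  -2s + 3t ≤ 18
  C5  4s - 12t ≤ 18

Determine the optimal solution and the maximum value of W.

Feasible corners and W = -s + 12t:
  (-34/11, -9/11) → W = -74/11
  (-44/5, 2/15) → W = 52/5
  (-37/2, -23/3) → W = -147/2
  (-45/2, -9) → W = -171/2

s = -44/5, t = 2/15, maximum W = 52/5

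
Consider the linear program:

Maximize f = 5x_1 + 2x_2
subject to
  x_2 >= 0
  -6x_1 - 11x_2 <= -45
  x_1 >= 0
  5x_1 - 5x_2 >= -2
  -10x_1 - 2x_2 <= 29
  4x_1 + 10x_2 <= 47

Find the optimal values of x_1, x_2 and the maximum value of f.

x_1 = 47/4, x_2 = 0, maximum f = 235/4

The optimum lies where x_2 = 0 and 4x_1 + 10x_2 = 47.
Solving simultaneously gives x_1 = 47/4, x_2 = 0.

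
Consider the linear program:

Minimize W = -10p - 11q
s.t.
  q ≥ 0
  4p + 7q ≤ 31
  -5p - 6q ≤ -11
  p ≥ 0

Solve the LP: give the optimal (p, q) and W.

Vertices and W = -10p - 11q:
  (31/4, 0) → W = -155/2
  (11/5, 0) → W = -22
  (0, 31/7) → W = -341/7
  (0, 11/6) → W = -121/6

p = 31/4, q = 0, minimum W = -155/2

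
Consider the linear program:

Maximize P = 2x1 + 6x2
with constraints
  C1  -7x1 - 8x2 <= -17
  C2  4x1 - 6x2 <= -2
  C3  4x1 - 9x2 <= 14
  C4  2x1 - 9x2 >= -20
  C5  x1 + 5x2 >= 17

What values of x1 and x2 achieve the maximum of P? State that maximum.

x1 = 17/4, x2 = 19/6, maximum P = 55/2

Extreme points and P = 2x1 + 6x2:
  (17/4, 19/6) → P = 55/2
  (46/13, 35/13) → P = 302/13
  (53/19, 54/19) → P = 430/19

At the optimal vertex, 4x1 - 6x2 = -2 and 2x1 - 9x2 = -20.
Solving simultaneously gives x1 = 17/4, x2 = 19/6.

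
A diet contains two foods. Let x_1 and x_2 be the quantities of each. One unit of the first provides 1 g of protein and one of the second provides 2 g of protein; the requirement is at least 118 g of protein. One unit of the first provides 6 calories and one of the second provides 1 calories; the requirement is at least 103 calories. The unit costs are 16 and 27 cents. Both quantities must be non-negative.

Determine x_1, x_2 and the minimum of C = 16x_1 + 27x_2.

Vertices and C = 16x_1 + 27x_2:
  (0, 103) → C = 2781
  (118, 0) → C = 1888
  (8, 55) → C = 1613
The feasible region is unbounded (it extends along (0, 1), (1, 0)), but C strictly increases along every unbounded feasible direction, so there is no improving ray and the minimum is attained at a vertex.

At the optimal vertex, x_1 + 2x_2 = 118 and 6x_1 + x_2 = 103.
Solving simultaneously gives x_1 = 8, x_2 = 55.

x_1 = 8, x_2 = 55, minimum C = 1613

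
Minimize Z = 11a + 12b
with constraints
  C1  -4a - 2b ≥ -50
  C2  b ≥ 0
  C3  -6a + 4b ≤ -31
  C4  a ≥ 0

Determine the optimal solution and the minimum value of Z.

a = 31/6, b = 0, minimum Z = 341/6

Extreme points and Z = 11a + 12b:
  (25/2, 0) → Z = 275/2
  (131/14, 44/7) → Z = 2497/14
  (31/6, 0) → Z = 341/6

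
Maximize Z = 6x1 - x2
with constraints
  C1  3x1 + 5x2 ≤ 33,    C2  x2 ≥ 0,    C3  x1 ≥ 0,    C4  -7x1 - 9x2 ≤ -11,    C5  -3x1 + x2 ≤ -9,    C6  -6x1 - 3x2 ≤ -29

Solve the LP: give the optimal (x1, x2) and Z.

x1 = 11, x2 = 0, maximum Z = 66

Corner points and Z = 6x1 - x2:
  (11, 0) → Z = 66
  (13/3, 4) → Z = 22
  (29/6, 0) → Z = 29
  (56/15, 11/5) → Z = 101/5

The optimum lies where 3x1 + 5x2 = 33 and x2 = 0.
Solving simultaneously gives x1 = 11, x2 = 0.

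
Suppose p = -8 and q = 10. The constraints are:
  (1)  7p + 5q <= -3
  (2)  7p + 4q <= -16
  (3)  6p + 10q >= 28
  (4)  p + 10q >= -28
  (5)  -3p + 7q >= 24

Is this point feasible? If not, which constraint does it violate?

feasible

(1): -6 ≤ -3 ✓
(2): -16 ≤ -16 ✓
(3): 52 ≥ 28 ✓
(4): 92 ≥ -28 ✓
(5): 94 ≥ 24 ✓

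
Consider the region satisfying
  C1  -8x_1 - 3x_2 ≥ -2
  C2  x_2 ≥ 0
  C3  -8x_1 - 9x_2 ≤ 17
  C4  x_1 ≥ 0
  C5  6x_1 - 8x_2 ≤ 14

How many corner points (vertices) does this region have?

3

Pairwise boundary intersections that survive every other constraint:
  (1/4, 0)
  (0, 2/3)
  (0, 0)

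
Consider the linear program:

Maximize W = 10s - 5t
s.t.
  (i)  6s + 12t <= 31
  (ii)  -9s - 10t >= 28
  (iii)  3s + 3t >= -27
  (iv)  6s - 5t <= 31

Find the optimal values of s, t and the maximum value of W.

Feasible corners and W = 10s - 5t:
  (-323/24, 149/16) → W = -8695/48
  (-139/6, 85/6) → W = -605/2
  (34/21, -149/35) → W = 787/21
  (-14/11, -85/11) → W = 285/11

s = 34/21, t = -149/35, maximum W = 787/21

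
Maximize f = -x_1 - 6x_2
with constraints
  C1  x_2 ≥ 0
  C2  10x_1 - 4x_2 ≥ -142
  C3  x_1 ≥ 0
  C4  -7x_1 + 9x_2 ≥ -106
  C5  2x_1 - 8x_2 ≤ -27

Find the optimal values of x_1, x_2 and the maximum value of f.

x_1 = 0, x_2 = 27/8, maximum f = -81/4

Feasible corners and f = -x_1 - 6x_2:
  (0, 71/2) → f = -213
  (0, 27/8) → f = -81/4
  (1091/38, 401/38) → f = -3497/38
The feasible region is unbounded (it extends along (2, 5), (9, 7)), but f strictly decreases along every unbounded feasible direction, so there is no improving ray and the maximum is attained at a vertex.

The optimum lies where x_1 = 0 and 2x_1 - 8x_2 = -27.
Solving simultaneously gives x_1 = 0, x_2 = 27/8.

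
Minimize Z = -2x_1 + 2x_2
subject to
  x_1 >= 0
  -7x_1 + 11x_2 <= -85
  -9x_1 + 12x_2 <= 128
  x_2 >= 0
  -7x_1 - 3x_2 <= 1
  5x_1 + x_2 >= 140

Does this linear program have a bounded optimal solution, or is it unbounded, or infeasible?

unbounded

From the feasible point (1625/62, 555/62), moving in the direction (11, 7) keeps every constraint satisfied while Z decreases without bound.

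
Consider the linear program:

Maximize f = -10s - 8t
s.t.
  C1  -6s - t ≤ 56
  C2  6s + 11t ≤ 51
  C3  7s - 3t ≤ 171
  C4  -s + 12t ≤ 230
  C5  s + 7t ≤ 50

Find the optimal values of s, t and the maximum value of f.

s = 3/25, t = -1418/25, maximum f = 11314/25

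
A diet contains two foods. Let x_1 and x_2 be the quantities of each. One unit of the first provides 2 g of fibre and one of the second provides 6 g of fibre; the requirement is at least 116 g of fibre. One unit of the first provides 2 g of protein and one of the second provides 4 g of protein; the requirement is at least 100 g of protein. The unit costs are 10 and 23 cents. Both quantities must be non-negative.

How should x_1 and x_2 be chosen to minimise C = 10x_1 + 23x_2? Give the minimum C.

x_1 = 34, x_2 = 8, minimum C = 524

Vertices and C = 10x_1 + 23x_2:
  (0, 25) → C = 575
  (58, 0) → C = 580
  (34, 8) → C = 524
The feasible region is unbounded (it extends along (0, 1), (1, 0)), but C strictly increases along every unbounded feasible direction, so there is no improving ray and the minimum is attained at a vertex.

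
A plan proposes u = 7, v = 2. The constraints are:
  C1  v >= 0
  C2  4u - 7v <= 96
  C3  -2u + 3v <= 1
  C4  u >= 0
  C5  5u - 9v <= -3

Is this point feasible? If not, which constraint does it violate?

Constraint C5: 5u - 9v = 17, which is not ≤ -3. All other constraints are satisfied.

not feasible — violates C5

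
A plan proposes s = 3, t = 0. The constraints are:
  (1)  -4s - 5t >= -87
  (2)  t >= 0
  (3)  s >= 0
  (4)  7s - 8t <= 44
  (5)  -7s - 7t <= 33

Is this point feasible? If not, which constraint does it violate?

feasible

(1): -12 ≥ -87 ✓
(2): 0 ≥ 0 ✓
(3): 3 ≥ 0 ✓
(4): 21 ≤ 44 ✓
(5): -21 ≤ 33 ✓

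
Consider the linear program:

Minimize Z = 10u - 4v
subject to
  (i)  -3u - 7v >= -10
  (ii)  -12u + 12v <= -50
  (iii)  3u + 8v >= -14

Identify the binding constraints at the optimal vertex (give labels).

(ii) and (iii)

Vertices and Z = 10u - 4v:
  (47/12, -1/4) → Z = 241/6
  (178/3, -24) → Z = 2068/3
  (58/33, -53/22) → Z = 898/33

The minimum is at (58/33, -53/22). Substituting into each constraint, equality holds for (ii) and (iii); the remaining constraints have slack.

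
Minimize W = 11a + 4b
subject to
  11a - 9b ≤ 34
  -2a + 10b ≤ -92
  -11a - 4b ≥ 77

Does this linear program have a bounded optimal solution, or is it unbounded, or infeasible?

unbounded

From the feasible point (-122/23, -236/23), moving in the direction (-9, -11) keeps every constraint satisfied while W decreases without bound.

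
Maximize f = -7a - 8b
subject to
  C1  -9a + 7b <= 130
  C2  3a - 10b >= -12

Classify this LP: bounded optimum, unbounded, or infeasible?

From the feasible point (-1216/69, -94/23), moving in the direction (-7, -9) keeps every constraint satisfied while f increases without bound.

unbounded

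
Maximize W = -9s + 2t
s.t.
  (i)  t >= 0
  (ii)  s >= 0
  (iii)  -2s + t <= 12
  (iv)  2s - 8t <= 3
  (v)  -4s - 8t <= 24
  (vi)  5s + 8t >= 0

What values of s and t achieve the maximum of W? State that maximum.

s = 0, t = 12, maximum W = 24

Vertices and W = -9s + 2t:
  (0, 0) → W = 0
  (3/2, 0) → W = -27/2
  (0, 12) → W = 24
The feasible region is unbounded (it extends along (1, 2), (4, 1)), but W strictly decreases along every unbounded feasible direction, so there is no improving ray and the maximum is attained at a vertex.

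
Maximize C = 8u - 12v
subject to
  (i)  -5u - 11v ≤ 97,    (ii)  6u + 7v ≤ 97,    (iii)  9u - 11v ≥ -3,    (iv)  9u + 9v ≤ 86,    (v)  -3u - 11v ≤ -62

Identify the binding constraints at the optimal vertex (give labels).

(iv) and (v)

Extreme points and C = 8u - 12v:
  (919/180, 89/20) → C = -113/9
  (59/12, 189/44) → C = -403/33
  (97/18, 25/6) → C = -62/9

The maximum is at (97/18, 25/6). Substituting into each constraint, equality holds for (iv) and (v); the remaining constraints have slack.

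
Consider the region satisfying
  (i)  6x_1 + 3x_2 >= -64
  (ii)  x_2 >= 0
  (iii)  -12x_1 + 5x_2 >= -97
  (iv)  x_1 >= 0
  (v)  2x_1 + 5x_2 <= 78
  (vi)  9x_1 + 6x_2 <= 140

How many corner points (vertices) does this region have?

Intersecting each pair of boundary lines and keeping only the points that satisfy every inequality leaves:
  (97/12, 0)
  (0, 0)
  (1282/117, 269/39)
  (0, 78/5)
  (232/33, 422/33)

5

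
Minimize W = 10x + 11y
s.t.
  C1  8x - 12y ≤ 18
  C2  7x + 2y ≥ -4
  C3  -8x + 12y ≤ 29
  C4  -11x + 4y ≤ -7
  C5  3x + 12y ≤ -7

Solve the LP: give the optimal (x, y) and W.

x = 3/25, y = -71/50, minimum W = -721/50

Feasible corners and W = 10x + 11y:
  (3/25, -71/50) → W = -721/50
  (1, -5/6) → W = 5/6
  (7/18, -49/72) → W = -259/72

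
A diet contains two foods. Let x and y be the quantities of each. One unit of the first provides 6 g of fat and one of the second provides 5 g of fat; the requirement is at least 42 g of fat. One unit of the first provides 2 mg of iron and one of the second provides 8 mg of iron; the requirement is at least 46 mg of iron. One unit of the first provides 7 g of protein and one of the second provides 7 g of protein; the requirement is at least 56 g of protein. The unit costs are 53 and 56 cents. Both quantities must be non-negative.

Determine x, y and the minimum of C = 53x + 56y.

Feasible corners and C = 53x + 56y:
  (0, 42/5) → C = 2352/5
  (23, 0) → C = 1219
  (2, 6) → C = 442
  (3, 5) → C = 439
The feasible region is unbounded (it extends along (0, 1), (1, 0)), but C strictly increases along every unbounded feasible direction, so there is no improving ray and the minimum is attained at a vertex.

x = 3, y = 5, minimum C = 439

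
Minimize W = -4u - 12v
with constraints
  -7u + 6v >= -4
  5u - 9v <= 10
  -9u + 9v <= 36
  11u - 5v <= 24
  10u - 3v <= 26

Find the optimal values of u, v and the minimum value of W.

u = 38/7, v = 66/7, minimum W = -944/7

Extreme points and W = -4u - 12v:
  (-8/11, -50/33) → W = 232/11
  (48/13, 142/39) → W = -760/13
  (-23/2, -15/2) → W = 136
  (38/7, 66/7) → W = -944/7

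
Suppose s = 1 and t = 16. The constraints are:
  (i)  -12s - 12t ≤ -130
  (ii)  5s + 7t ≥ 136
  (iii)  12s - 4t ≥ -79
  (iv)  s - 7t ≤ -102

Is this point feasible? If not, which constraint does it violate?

Constraint (ii): 5s + 7t = 117, which is not ≥ 136. All other constraints are satisfied.

not feasible — violates (ii)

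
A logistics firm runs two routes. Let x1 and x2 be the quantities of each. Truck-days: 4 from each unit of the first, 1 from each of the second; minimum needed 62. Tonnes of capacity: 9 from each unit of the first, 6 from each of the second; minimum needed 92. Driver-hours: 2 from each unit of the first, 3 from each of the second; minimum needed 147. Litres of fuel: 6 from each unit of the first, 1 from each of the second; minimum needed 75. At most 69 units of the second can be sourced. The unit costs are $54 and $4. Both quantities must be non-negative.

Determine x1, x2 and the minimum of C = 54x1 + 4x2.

x1 = 1, x2 = 69, minimum C = 330

Feasible corners and C = 54x1 + 4x2:
  (147/2, 0) → C = 3969
  (39/8, 183/4) → C = 1785/4
  (1, 69) → C = 330
The feasible region is unbounded (it extends along (1, 0)), but C strictly increases along every unbounded feasible direction, so there is no improving ray and the minimum is attained at a vertex.

The optimum lies where 6x1 + x2 = 75 and x2 = 69.
Solving simultaneously gives x1 = 1, x2 = 69.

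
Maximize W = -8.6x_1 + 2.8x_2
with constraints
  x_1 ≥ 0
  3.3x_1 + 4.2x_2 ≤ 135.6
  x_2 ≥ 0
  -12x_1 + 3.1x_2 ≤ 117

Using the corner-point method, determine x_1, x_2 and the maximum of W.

The optimum lies where x_1 = 0 and 3.3x_1 + 4.2x_2 = 135.6.
Solving simultaneously gives x_1 = 0, x_2 = 226/7.

x_1 = 0, x_2 = 226/7, maximum W = 452/5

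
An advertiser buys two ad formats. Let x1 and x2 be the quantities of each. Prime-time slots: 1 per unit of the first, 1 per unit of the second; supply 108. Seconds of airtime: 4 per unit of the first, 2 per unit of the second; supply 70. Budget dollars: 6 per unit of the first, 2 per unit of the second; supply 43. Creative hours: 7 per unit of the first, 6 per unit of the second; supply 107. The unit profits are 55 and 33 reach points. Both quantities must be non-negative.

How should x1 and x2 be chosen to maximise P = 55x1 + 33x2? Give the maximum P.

x1 = 2, x2 = 31/2, maximum P = 1243/2

Extreme points and P = 55x1 + 33x2:
  (0, 0) → P = 0
  (0, 107/6) → P = 1177/2
  (43/6, 0) → P = 2365/6
  (2, 31/2) → P = 1243/2

The optimum lies where 6x1 + 2x2 = 43 and 7x1 + 6x2 = 107.
Solving simultaneously gives x1 = 2, x2 = 31/2.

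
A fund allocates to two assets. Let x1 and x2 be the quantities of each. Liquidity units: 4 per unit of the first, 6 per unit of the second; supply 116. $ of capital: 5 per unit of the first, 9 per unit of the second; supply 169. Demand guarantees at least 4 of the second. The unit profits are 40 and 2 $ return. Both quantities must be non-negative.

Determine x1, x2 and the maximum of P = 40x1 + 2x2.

x1 = 23, x2 = 4, maximum P = 928

Feasible corners and P = 40x1 + 2x2:
  (0, 169/9) → P = 338/9
  (0, 4) → P = 8
  (5, 16) → P = 232
  (23, 4) → P = 928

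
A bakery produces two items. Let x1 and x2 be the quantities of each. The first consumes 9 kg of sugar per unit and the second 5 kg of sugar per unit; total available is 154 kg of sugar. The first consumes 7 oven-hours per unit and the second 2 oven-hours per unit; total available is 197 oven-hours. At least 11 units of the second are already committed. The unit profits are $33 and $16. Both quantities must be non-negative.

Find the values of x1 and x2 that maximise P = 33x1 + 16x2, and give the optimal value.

x1 = 11, x2 = 11, maximum P = 539

Vertices and P = 33x1 + 16x2:
  (0, 154/5) → P = 2464/5
  (0, 11) → P = 176
  (11, 11) → P = 539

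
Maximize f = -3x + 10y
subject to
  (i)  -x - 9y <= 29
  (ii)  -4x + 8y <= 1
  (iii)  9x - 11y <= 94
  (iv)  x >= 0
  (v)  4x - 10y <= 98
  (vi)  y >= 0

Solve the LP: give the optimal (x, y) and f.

x = 109/4, y = 55/4, maximum f = 223/4

Vertices and f = -3x + 10y:
  (109/4, 55/4) → f = 223/4
  (0, 1/8) → f = 5/4
  (94/9, 0) → f = -94/3
  (0, 0) → f = 0

The optimum lies where -4x + 8y = 1 and 9x - 11y = 94.
Solving simultaneously gives x = 109/4, y = 55/4.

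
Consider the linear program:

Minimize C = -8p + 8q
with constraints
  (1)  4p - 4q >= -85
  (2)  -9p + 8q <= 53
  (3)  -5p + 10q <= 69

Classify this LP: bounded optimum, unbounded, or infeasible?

unbounded

From the feasible point (11/25, 178/25), moving in the direction (10, 5) keeps every constraint satisfied while C decreases without bound.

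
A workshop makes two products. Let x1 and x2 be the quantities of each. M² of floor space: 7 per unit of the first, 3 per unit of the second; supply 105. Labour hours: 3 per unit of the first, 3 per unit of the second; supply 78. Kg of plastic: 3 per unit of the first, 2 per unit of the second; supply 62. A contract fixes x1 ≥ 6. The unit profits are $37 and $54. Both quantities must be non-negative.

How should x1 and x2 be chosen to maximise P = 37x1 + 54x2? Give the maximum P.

x1 = 6, x2 = 20, maximum P = 1302

Corner points and P = 37x1 + 54x2:
  (15, 0) → P = 555
  (6, 0) → P = 222
  (27/4, 77/4) → P = 5157/4
  (6, 20) → P = 1302

At the optimal vertex, 3x1 + 3x2 = 78 and x1 = 6.
Solving simultaneously gives x1 = 6, x2 = 20.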